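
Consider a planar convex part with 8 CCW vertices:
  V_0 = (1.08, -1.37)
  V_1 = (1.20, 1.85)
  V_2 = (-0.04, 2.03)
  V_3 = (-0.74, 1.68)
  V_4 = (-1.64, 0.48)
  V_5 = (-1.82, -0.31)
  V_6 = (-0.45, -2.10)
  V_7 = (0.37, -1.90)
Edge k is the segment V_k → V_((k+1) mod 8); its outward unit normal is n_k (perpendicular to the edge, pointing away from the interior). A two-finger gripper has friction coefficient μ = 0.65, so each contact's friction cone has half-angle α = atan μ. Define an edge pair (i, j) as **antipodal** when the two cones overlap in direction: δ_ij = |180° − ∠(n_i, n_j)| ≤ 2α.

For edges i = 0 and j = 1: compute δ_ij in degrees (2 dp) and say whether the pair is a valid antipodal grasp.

δ = 96.13°, invalid

α = atan 0.65 = 33.02°;  2α = 66.05°
edge 0: e_0 = (+0.12, +3.22);  n_0 = (+0.9993, -0.0372)
edge 1: e_1 = (-1.24, +0.18);  n_1 = (+0.1437, +0.9896)
∠(n_0, n_1) = 83.87°
δ = |180° − 83.87°| = 96.13°
96.13° > 2α = 66.05°  →  invalid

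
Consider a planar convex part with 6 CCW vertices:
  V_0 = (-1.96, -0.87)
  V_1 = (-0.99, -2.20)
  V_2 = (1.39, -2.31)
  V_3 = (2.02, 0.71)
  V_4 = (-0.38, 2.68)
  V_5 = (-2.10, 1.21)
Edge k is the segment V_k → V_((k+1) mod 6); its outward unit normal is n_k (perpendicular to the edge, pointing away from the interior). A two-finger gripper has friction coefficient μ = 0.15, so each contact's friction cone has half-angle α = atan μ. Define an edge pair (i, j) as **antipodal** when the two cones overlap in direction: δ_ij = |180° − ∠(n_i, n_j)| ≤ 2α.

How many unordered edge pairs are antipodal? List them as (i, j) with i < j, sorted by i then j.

α = atan 0.15 = 8.53°;  2α = 17.06°
n_0 = (-0.8079, -0.5893)
n_1 = (-0.0462, -0.9989)
n_2 = (+0.9789, -0.2042)
n_3 = (+0.6345, +0.7730)
n_4 = (-0.6497, +0.7602)
n_5 = (-0.9977, -0.0672)
  (0,1): δ = 128.75°  ·
  (0,2): δ = 47.89°  ·
  (0,3): δ = 14.52°  ✓
  (0,4): δ = 94.41°  ·
  (0,5): δ = 147.75°  ·
  (1,2): δ = 99.14°  ·
  (1,3): δ = 36.73°  ·
  (1,4): δ = 43.17°  ·
  (1,5): δ = 96.50°  ·
  (2,3): δ = 117.60°  ·
  (2,4): δ = 37.70°  ·
  (2,5): δ = 15.63°  ✓
  (3,4): δ = 100.10°  ·
  (3,5): δ = 46.77°  ·
  (4,5): δ = 126.67°  ·
antipodal pairs: 2

count = 2; pairs: (0,3), (2,5)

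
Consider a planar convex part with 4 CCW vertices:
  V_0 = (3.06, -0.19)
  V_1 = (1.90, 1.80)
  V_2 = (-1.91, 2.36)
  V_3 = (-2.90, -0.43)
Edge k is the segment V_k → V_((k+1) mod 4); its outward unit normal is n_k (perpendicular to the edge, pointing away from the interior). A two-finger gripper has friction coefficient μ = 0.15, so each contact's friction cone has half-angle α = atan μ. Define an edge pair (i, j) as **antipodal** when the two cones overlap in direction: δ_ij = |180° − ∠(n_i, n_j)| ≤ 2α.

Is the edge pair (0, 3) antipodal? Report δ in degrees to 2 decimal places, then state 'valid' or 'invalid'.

α = atan 0.15 = 8.53°;  2α = 17.06°
edge 0: e_0 = (-1.16, +1.99);  n_0 = (+0.8639, +0.5036)
edge 3: e_3 = (+5.96, +0.24);  n_3 = (+0.0402, -0.9992)
∠(n_0, n_3) = 117.93°
δ = |180° − 117.93°| = 62.07°
62.07° > 2α = 17.06°  →  invalid

δ = 62.07°, invalid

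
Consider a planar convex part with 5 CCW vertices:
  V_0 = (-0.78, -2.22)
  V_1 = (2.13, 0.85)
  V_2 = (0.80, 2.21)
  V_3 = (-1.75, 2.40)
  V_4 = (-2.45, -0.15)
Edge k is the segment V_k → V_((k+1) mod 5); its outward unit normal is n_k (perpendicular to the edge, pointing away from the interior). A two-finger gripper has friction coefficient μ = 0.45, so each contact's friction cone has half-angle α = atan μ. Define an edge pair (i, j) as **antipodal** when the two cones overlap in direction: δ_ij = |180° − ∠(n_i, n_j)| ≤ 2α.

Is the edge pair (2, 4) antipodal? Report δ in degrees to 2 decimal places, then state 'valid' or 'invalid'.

δ = 46.84°, valid

α = atan 0.45 = 24.23°;  2α = 48.46°
edge 2: e_2 = (-2.55, +0.19);  n_2 = (+0.0743, +0.9972)
edge 4: e_4 = (+1.67, -2.07);  n_4 = (-0.7783, -0.6279)
∠(n_2, n_4) = 133.16°
δ = |180° − 133.16°| = 46.84°
46.84° ≤ 2α = 48.46°  →  valid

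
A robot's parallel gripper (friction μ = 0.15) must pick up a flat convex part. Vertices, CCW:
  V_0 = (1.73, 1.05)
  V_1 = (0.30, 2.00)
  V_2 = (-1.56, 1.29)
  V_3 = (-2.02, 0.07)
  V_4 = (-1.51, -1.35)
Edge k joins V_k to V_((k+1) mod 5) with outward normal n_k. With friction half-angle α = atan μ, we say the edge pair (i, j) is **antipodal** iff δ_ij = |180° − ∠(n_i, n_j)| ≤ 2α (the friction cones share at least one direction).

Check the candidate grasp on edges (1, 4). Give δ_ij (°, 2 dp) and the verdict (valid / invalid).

δ = 15.64°, valid

α = atan 0.15 = 8.53°;  2α = 17.06°
edge 1: e_1 = (-1.86, -0.71);  n_1 = (-0.3566, +0.9342)
edge 4: e_4 = (+3.24, +2.40);  n_4 = (+0.5952, -0.8036)
∠(n_1, n_4) = 164.36°
δ = |180° − 164.36°| = 15.64°
15.64° ≤ 2α = 17.06°  →  valid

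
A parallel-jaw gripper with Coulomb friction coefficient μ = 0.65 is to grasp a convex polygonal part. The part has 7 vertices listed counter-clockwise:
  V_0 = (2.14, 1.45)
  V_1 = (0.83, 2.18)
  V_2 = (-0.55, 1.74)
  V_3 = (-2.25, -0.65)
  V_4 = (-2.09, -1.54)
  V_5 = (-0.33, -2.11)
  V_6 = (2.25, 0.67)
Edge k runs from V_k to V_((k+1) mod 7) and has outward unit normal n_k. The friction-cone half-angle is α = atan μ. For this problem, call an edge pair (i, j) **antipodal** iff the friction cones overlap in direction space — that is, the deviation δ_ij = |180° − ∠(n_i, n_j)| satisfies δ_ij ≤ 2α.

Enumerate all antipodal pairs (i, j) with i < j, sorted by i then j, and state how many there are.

count = 9; pairs: (0,3), (0,4), (1,4), (1,5), (2,5), (2,6), (3,5), (3,6), (4,6)

α = atan 0.65 = 33.02°;  2α = 66.05°
n_0 = (+0.4868, +0.8735)
n_1 = (-0.3038, +0.9527)
n_2 = (-0.8149, +0.5796)
n_3 = (-0.9842, -0.1769)
n_4 = (-0.3081, -0.9514)
n_5 = (+0.7330, -0.6802)
n_6 = (+0.9902, +0.1396)
  (0,1): δ = 133.19°  ·
  (0,2): δ = 96.30°  ·
  (0,3): δ = 50.68°  ✓
  (0,4): δ = 11.18°  ✓
  (0,5): δ = 76.27°  ·
  (0,6): δ = 127.16°  ·
  (1,2): δ = 143.11°  ·
  (1,3): δ = 97.49°  ·
  (1,4): δ = 35.63°  ✓
  (1,5): δ = 29.45°  ✓
  (1,6): δ = 80.34°  ·
  (2,3): δ = 134.38°  ·
  (2,4): δ = 72.52°  ·
  (2,5): δ = 7.44°  ✓
  (2,6): δ = 43.45°  ✓
  (3,4): δ = 118.14°  ·
  (3,5): δ = 53.05°  ✓
  (3,6): δ = 2.16°  ✓
  (4,5): δ = 114.92°  ·
  (4,6): δ = 64.03°  ✓
  (5,6): δ = 129.11°  ·
antipodal pairs: 9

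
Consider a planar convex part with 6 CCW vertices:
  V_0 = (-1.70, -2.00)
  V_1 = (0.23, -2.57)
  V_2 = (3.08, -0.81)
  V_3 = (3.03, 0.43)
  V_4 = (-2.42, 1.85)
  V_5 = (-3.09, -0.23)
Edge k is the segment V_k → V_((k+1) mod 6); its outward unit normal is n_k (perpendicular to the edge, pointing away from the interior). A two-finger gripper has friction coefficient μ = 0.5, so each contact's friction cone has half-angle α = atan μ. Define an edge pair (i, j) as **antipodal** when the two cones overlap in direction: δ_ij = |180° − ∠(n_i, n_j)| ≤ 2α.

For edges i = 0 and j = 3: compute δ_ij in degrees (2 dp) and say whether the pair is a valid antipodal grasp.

α = atan 0.5 = 26.57°;  2α = 53.13°
edge 0: e_0 = (+1.93, -0.57);  n_0 = (-0.2832, -0.9590)
edge 3: e_3 = (-5.45, +1.42);  n_3 = (+0.2521, +0.9677)
∠(n_0, n_3) = 178.15°
δ = |180° − 178.15°| = 1.85°
1.85° ≤ 2α = 53.13°  →  valid

δ = 1.85°, valid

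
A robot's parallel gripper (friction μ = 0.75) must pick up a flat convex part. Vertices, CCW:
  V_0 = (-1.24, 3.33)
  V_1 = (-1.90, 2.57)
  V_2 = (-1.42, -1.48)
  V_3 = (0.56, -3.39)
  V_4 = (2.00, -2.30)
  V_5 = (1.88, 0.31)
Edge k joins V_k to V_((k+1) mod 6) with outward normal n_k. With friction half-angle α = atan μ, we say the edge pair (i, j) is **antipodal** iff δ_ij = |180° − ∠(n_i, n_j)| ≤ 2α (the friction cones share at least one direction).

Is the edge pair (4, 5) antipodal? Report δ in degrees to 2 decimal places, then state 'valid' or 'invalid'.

δ = 136.70°, invalid

α = atan 0.75 = 36.87°;  2α = 73.74°
edge 4: e_4 = (-0.12, +2.61);  n_4 = (+0.9989, +0.0459)
edge 5: e_5 = (-3.12, +3.02);  n_5 = (+0.6955, +0.7185)
∠(n_4, n_5) = 43.30°
δ = |180° − 43.30°| = 136.70°
136.70° > 2α = 73.74°  →  invalid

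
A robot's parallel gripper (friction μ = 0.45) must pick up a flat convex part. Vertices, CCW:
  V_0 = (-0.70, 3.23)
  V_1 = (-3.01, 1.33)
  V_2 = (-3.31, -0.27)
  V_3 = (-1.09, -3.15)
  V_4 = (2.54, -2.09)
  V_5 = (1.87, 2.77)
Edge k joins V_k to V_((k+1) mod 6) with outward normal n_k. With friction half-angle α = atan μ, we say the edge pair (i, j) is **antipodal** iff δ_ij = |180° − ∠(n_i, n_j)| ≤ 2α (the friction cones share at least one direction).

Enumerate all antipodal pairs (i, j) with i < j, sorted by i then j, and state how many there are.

α = atan 0.45 = 24.23°;  2α = 48.46°
n_0 = (-0.6352, +0.7723)
n_1 = (-0.9829, +0.1843)
n_2 = (-0.7920, -0.6105)
n_3 = (+0.2803, -0.9599)
n_4 = (+0.9906, +0.1366)
n_5 = (+0.1762, +0.9844)
  (0,1): δ = 140.06°  ·
  (0,2): δ = 91.81°  ·
  (0,3): δ = 23.16°  ✓
  (0,4): δ = 58.41°  ·
  (0,5): δ = 130.41°  ·
  (1,2): δ = 131.75°  ·
  (1,3): δ = 63.10°  ·
  (1,4): δ = 18.47°  ✓
  (1,5): δ = 90.47°  ·
  (2,3): δ = 111.35°  ·
  (2,4): δ = 29.78°  ✓
  (2,5): δ = 42.23°  ✓
  (3,4): δ = 98.43°  ·
  (3,5): δ = 26.43°  ✓
  (4,5): δ = 108.00°  ·
antipodal pairs: 5

count = 5; pairs: (0,3), (1,4), (2,4), (2,5), (3,5)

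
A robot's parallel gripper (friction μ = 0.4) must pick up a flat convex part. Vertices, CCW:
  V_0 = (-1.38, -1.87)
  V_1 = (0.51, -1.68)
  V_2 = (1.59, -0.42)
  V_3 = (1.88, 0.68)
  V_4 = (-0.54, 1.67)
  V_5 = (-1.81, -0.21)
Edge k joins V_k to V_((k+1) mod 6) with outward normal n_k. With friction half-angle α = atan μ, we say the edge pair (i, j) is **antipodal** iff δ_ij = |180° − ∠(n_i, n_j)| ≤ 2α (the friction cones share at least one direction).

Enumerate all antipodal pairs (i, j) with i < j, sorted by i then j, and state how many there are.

α = atan 0.4 = 21.80°;  2α = 43.60°
n_0 = (+0.1000, -0.9950)
n_1 = (+0.7593, -0.6508)
n_2 = (+0.9670, -0.2549)
n_3 = (+0.3786, +0.9255)
n_4 = (-0.8286, +0.5598)
n_5 = (-0.9680, -0.2508)
  (0,1): δ = 136.34°  ·
  (0,2): δ = 110.51°  ·
  (0,3): δ = 27.99°  ✓
  (0,4): δ = 50.22°  ·
  (0,5): δ = 98.78°  ·
  (1,2): δ = 154.17°  ·
  (1,3): δ = 71.65°  ·
  (1,4): δ = 6.56°  ✓
  (1,5): δ = 55.12°  ·
  (2,3): δ = 97.48°  ·
  (2,4): δ = 19.27°  ✓
  (2,5): δ = 29.29°  ✓
  (3,4): δ = 101.79°  ·
  (3,5): δ = 53.23°  ·
  (4,5): δ = 131.44°  ·
antipodal pairs: 4

count = 4; pairs: (0,3), (1,4), (2,4), (2,5)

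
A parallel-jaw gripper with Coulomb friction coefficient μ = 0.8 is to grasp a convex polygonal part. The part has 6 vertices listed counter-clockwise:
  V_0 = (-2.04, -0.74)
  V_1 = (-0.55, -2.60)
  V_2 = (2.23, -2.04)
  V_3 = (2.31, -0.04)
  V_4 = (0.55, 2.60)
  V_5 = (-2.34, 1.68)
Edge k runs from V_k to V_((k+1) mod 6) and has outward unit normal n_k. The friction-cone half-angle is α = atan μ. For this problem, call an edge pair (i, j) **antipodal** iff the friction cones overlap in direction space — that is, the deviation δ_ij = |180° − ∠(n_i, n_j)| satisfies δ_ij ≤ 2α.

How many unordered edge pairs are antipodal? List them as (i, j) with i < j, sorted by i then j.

α = atan 0.8 = 38.66°;  2α = 77.32°
n_0 = (-0.7805, -0.6252)
n_1 = (+0.1975, -0.9803)
n_2 = (+0.9992, -0.0400)
n_3 = (+0.8321, +0.5547)
n_4 = (-0.3033, +0.9529)
n_5 = (-0.9924, -0.1230)
  (0,1): δ = 117.31°  ·
  (0,2): δ = 40.99°  ✓
  (0,3): δ = 5.01°  ✓
  (0,4): δ = 68.96°  ✓
  (0,5): δ = 148.37°  ·
  (1,2): δ = 103.68°  ·
  (1,3): δ = 67.70°  ✓
  (1,4): δ = 6.27°  ✓
  (1,5): δ = 85.68°  ·
  (2,3): δ = 144.02°  ·
  (2,4): δ = 70.05°  ✓
  (2,5): δ = 9.36°  ✓
  (3,4): δ = 106.03°  ·
  (3,5): δ = 26.62°  ✓
  (4,5): δ = 100.59°  ·
antipodal pairs: 8

count = 8; pairs: (0,2), (0,3), (0,4), (1,3), (1,4), (2,4), (2,5), (3,5)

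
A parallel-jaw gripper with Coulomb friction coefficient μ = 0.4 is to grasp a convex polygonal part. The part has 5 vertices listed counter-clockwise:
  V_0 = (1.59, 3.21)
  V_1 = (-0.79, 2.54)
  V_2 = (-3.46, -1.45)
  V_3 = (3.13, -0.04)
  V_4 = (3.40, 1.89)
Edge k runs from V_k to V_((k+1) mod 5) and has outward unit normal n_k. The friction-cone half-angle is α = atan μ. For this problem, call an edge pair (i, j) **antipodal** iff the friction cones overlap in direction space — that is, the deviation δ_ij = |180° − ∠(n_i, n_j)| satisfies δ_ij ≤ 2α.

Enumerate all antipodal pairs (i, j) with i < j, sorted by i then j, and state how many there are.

count = 2; pairs: (0,2), (1,3)

α = atan 0.4 = 21.80°;  2α = 43.60°
n_0 = (-0.2710, +0.9626)
n_1 = (-0.8311, +0.5561)
n_2 = (+0.2092, -0.9779)
n_3 = (+0.9904, -0.1385)
n_4 = (+0.5892, +0.8080)
  (0,1): δ = 139.51°  ·
  (0,2): δ = 3.65°  ✓
  (0,3): δ = 66.31°  ·
  (0,4): δ = 128.17°  ·
  (1,2): δ = 44.13°  ·
  (1,3): δ = 25.83°  ✓
  (1,4): δ = 87.69°  ·
  (2,3): δ = 110.04°  ·
  (2,4): δ = 48.18°  ·
  (3,4): δ = 118.14°  ·
antipodal pairs: 2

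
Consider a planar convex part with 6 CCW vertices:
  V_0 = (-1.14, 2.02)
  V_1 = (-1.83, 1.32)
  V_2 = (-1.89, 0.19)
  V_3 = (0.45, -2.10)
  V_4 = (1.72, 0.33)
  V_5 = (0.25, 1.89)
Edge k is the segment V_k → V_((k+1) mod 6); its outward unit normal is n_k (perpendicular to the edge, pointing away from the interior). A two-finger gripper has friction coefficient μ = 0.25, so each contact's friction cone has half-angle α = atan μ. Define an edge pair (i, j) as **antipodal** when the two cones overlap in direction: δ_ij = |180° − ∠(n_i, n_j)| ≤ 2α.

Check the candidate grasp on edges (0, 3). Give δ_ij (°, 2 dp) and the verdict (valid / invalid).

δ = 16.99°, valid

α = atan 0.25 = 14.04°;  2α = 28.07°
edge 0: e_0 = (-0.69, -0.70);  n_0 = (-0.7122, +0.7020)
edge 3: e_3 = (+1.27, +2.43);  n_3 = (+0.8863, -0.4632)
∠(n_0, n_3) = 163.01°
δ = |180° − 163.01°| = 16.99°
16.99° ≤ 2α = 28.07°  →  valid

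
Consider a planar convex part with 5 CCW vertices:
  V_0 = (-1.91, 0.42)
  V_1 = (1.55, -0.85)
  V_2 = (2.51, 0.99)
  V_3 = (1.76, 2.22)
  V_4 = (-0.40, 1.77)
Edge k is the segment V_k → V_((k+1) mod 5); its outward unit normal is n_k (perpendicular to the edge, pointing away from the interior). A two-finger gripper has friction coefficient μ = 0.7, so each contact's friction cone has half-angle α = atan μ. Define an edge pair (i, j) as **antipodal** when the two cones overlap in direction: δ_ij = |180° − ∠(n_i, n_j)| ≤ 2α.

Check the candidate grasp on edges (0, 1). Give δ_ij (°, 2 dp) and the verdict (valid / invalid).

δ = 97.40°, invalid

α = atan 0.7 = 34.99°;  2α = 69.98°
edge 0: e_0 = (+3.46, -1.27);  n_0 = (-0.3446, -0.9388)
edge 1: e_1 = (+0.96, +1.84);  n_1 = (+0.8866, -0.4626)
∠(n_0, n_1) = 82.60°
δ = |180° − 82.60°| = 97.40°
97.40° > 2α = 69.98°  →  invalid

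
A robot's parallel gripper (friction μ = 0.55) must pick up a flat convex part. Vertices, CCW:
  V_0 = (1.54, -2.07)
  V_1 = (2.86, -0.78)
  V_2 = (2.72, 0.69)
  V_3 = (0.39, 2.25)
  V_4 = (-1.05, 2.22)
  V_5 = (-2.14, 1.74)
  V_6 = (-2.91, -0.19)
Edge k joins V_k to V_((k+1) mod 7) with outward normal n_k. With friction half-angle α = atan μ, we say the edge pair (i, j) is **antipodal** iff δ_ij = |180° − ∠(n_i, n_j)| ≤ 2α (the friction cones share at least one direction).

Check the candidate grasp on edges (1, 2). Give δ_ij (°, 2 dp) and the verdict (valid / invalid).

α = atan 0.55 = 28.81°;  2α = 57.62°
edge 1: e_1 = (-0.14, +1.47);  n_1 = (+0.9955, +0.0948)
edge 2: e_2 = (-2.33, +1.56);  n_2 = (+0.5563, +0.8310)
∠(n_1, n_2) = 50.76°
δ = |180° − 50.76°| = 129.24°
129.24° > 2α = 57.62°  →  invalid

δ = 129.24°, invalid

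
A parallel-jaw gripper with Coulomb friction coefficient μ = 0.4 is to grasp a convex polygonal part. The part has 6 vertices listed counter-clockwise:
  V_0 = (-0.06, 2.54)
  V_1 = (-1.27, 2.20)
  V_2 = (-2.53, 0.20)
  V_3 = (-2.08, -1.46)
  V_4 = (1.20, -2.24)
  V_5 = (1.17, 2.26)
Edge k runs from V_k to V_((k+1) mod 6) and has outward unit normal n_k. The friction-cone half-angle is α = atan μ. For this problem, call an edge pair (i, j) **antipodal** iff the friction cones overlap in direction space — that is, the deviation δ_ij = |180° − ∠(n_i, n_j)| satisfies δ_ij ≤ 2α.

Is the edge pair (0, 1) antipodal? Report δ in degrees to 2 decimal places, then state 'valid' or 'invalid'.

α = atan 0.4 = 21.80°;  2α = 43.60°
edge 0: e_0 = (-1.21, -0.34);  n_0 = (-0.2705, +0.9627)
edge 1: e_1 = (-1.26, -2.00);  n_1 = (-0.8461, +0.5330)
∠(n_0, n_1) = 42.09°
δ = |180° − 42.09°| = 137.91°
137.91° > 2α = 43.60°  →  invalid

δ = 137.91°, invalid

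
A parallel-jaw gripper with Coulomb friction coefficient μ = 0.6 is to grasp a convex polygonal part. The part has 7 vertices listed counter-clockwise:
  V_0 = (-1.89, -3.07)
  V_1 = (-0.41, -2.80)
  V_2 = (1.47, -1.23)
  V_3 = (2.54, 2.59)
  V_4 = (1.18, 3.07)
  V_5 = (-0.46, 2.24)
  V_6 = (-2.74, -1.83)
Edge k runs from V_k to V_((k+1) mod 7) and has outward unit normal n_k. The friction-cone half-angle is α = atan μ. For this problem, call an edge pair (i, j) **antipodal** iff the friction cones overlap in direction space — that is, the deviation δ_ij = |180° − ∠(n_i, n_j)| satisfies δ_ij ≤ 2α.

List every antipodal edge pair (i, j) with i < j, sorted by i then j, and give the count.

count = 10; pairs: (0,3), (0,4), (0,5), (1,3), (1,4), (1,5), (2,4), (2,5), (2,6), (3,6)

α = atan 0.6 = 30.96°;  2α = 61.93°
n_0 = (+0.1795, -0.9838)
n_1 = (+0.6410, -0.7676)
n_2 = (+0.9629, -0.2697)
n_3 = (+0.3328, +0.9430)
n_4 = (-0.4516, +0.8922)
n_5 = (-0.8724, +0.4887)
n_6 = (-0.8248, -0.5654)
  (0,1): δ = 150.47°  ·
  (0,2): δ = 115.99°  ·
  (0,3): δ = 29.78°  ✓
  (0,4): δ = 16.50°  ✓
  (0,5): δ = 50.40°  ✓
  (0,6): δ = 114.09°  ·
  (1,2): δ = 145.51°  ·
  (1,3): δ = 59.31°  ✓
  (1,4): δ = 13.02°  ✓
  (1,5): δ = 20.88°  ✓
  (1,6): δ = 84.56°  ·
  (2,3): δ = 93.79°  ·
  (2,4): δ = 47.51°  ✓
  (2,5): δ = 13.61°  ✓
  (2,6): δ = 50.08°  ✓
  (3,4): δ = 133.72°  ·
  (3,5): δ = 99.82°  ·
  (3,6): δ = 36.13°  ✓
  (4,5): δ = 146.10°  ·
  (4,6): δ = 82.41°  ·
  (5,6): δ = 116.31°  ·
antipodal pairs: 10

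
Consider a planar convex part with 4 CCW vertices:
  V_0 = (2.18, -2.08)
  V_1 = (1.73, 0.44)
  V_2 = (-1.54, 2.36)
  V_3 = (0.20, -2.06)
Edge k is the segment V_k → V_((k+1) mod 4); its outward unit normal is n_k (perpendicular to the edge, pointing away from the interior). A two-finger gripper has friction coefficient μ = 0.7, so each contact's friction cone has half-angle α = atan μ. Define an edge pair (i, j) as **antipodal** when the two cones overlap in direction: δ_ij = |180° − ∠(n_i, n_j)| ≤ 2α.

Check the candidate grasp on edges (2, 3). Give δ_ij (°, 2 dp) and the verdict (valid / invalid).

α = atan 0.7 = 34.99°;  2α = 69.98°
edge 2: e_2 = (+1.74, -4.42);  n_2 = (-0.9305, -0.3663)
edge 3: e_3 = (+1.98, -0.02);  n_3 = (-0.0101, -0.9999)
∠(n_2, n_3) = 67.93°
δ = |180° − 67.93°| = 112.07°
112.07° > 2α = 69.98°  →  invalid

δ = 112.07°, invalid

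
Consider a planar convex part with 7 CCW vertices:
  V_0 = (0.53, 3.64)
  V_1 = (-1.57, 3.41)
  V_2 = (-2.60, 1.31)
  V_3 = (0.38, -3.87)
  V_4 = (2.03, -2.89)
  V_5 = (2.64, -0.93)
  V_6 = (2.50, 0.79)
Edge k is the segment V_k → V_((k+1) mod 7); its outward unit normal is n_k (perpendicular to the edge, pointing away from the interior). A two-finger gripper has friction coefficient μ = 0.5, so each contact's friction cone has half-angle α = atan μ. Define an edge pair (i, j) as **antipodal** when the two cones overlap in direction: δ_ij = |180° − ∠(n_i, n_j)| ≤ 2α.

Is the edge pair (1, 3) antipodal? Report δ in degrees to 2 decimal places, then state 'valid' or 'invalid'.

δ = 33.17°, valid

α = atan 0.5 = 26.57°;  2α = 53.13°
edge 1: e_1 = (-1.03, -2.10);  n_1 = (-0.8978, +0.4404)
edge 3: e_3 = (+1.65, +0.98);  n_3 = (+0.5107, -0.8598)
∠(n_1, n_3) = 146.83°
δ = |180° − 146.83°| = 33.17°
33.17° ≤ 2α = 53.13°  →  valid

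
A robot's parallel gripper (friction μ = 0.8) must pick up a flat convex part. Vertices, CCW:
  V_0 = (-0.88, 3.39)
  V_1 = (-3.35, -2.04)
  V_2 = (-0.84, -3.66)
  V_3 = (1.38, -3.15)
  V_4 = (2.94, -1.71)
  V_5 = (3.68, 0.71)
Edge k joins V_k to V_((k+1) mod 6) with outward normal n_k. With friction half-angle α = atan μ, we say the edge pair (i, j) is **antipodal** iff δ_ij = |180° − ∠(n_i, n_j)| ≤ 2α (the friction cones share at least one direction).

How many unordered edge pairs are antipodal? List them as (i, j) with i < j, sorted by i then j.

count = 7; pairs: (0,2), (0,3), (0,4), (1,4), (1,5), (2,5), (3,5)

α = atan 0.8 = 38.66°;  2α = 77.32°
n_0 = (-0.9103, +0.4141)
n_1 = (-0.5423, -0.8402)
n_2 = (+0.2239, -0.9746)
n_3 = (+0.6783, -0.7348)
n_4 = (+0.9563, -0.2924)
n_5 = (+0.5067, +0.8621)
  (0,1): δ = 98.38°  ·
  (0,2): δ = 52.60°  ✓
  (0,3): δ = 22.83°  ✓
  (0,4): δ = 7.46°  ✓
  (0,5): δ = 84.02°  ·
  (1,2): δ = 134.22°  ·
  (1,3): δ = 104.45°  ·
  (1,4): δ = 74.16°  ✓
  (1,5): δ = 2.40°  ✓
  (2,3): δ = 150.23°  ·
  (2,4): δ = 119.94°  ·
  (2,5): δ = 43.38°  ✓
  (3,4): δ = 149.71°  ·
  (3,5): δ = 73.15°  ✓
  (4,5): δ = 103.44°  ·
antipodal pairs: 7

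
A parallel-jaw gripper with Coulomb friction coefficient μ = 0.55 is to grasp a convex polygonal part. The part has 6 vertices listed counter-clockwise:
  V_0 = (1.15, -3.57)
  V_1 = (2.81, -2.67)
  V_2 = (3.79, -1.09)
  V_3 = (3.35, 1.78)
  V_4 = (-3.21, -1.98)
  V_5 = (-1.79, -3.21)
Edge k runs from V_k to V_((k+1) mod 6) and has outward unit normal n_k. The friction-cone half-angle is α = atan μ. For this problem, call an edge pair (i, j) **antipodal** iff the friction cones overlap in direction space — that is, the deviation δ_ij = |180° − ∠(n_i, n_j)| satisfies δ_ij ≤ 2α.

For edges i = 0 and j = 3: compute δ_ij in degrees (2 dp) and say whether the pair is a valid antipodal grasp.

δ = 1.35°, valid

α = atan 0.55 = 28.81°;  2α = 57.62°
edge 0: e_0 = (+1.66, +0.90);  n_0 = (+0.4766, -0.8791)
edge 3: e_3 = (-6.56, -3.76);  n_3 = (-0.4973, +0.8676)
∠(n_0, n_3) = 178.65°
δ = |180° − 178.65°| = 1.35°
1.35° ≤ 2α = 57.62°  →  valid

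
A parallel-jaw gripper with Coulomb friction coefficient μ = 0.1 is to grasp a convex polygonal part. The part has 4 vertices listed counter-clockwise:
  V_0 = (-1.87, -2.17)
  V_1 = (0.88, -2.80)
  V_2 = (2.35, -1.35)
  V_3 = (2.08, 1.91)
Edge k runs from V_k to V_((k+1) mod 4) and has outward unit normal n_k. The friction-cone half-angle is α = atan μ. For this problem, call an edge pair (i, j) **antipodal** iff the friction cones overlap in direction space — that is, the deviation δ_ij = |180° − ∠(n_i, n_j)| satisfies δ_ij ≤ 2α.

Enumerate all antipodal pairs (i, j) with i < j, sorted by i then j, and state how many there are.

α = atan 0.1 = 5.71°;  2α = 11.42°
n_0 = (-0.2233, -0.9747)
n_1 = (+0.7022, -0.7119)
n_2 = (+0.9966, +0.0825)
n_3 = (-0.7185, +0.6956)
  (0,1): δ = 122.49°  ·
  (0,2): δ = 72.36°  ·
  (0,3): δ = 58.83°  ·
  (1,2): δ = 129.87°  ·
  (1,3): δ = 1.32°  ✓
  (2,3): δ = 48.81°  ·
antipodal pairs: 1

count = 1; pairs: (1,3)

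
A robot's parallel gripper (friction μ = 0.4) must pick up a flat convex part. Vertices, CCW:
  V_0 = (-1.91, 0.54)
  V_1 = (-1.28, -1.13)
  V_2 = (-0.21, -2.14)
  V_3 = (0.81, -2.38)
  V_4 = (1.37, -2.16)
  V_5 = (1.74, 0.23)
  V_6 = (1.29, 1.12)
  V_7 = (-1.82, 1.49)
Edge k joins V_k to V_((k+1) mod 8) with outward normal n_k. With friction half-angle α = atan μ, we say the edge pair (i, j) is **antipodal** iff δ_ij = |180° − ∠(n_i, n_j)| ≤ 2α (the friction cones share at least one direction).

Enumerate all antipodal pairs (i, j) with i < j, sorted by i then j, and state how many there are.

α = atan 0.4 = 21.80°;  2α = 43.60°
n_0 = (-0.9356, -0.3530)
n_1 = (-0.6864, -0.7272)
n_2 = (-0.2290, -0.9734)
n_3 = (+0.3657, -0.9308)
n_4 = (+0.9882, -0.1530)
n_5 = (+0.8924, +0.4512)
n_6 = (+0.1181, +0.9930)
n_7 = (-0.9955, +0.0943)
  (0,1): δ = 154.02°  ·
  (0,2): δ = 123.91°  ·
  (0,3): δ = 89.22°  ·
  (0,4): δ = 29.47°  ✓
  (0,5): δ = 6.15°  ✓
  (0,6): δ = 62.55°  ·
  (0,7): δ = 153.92°  ·
  (1,2): δ = 149.89°  ·
  (1,3): δ = 115.20°  ·
  (1,4): δ = 55.45°  ·
  (1,5): δ = 19.83°  ✓
  (1,6): δ = 36.56°  ✓
  (1,7): δ = 127.94°  ·
  (2,3): δ = 145.31°  ·
  (2,4): δ = 85.56°  ·
  (2,5): δ = 49.94°  ·
  (2,6): δ = 6.46°  ✓
  (2,7): δ = 97.83°  ·
  (3,4): δ = 120.25°  ·
  (3,5): δ = 84.63°  ·
  (3,6): δ = 28.23°  ✓
  (3,7): δ = 63.14°  ·
  (4,5): δ = 144.38°  ·
  (4,6): δ = 87.98°  ·
  (4,7): δ = 3.39°  ✓
  (5,6): δ = 123.61°  ·
  (5,7): δ = 32.23°  ✓
  (6,7): δ = 88.63°  ·
antipodal pairs: 8

count = 8; pairs: (0,4), (0,5), (1,5), (1,6), (2,6), (3,6), (4,7), (5,7)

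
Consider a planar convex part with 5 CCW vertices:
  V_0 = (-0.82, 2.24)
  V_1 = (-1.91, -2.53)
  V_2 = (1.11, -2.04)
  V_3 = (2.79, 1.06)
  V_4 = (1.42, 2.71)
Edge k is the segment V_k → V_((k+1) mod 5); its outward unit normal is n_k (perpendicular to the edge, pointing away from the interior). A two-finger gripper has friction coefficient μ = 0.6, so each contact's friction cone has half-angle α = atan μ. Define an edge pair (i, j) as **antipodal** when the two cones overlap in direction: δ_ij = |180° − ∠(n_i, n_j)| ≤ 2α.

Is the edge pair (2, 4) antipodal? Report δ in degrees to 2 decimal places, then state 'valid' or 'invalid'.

α = atan 0.6 = 30.96°;  2α = 61.93°
edge 2: e_2 = (+1.68, +3.10);  n_2 = (+0.8792, -0.4765)
edge 4: e_4 = (-2.24, -0.47);  n_4 = (-0.2053, +0.9787)
∠(n_2, n_4) = 130.30°
δ = |180° − 130.30°| = 49.70°
49.70° ≤ 2α = 61.93°  →  valid

δ = 49.70°, valid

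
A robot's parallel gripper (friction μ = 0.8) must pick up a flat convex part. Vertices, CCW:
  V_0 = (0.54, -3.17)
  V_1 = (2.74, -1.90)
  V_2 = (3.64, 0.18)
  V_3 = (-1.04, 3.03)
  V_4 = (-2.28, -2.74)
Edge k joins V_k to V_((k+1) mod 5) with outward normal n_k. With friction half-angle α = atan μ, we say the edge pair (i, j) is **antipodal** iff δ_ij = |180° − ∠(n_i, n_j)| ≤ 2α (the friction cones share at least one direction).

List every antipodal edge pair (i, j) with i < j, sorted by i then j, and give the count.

count = 5; pairs: (0,2), (0,3), (1,3), (2,3), (2,4)

α = atan 0.8 = 38.66°;  2α = 77.32°
n_0 = (+0.4999, -0.8661)
n_1 = (+0.9178, -0.3971)
n_2 = (+0.5201, +0.8541)
n_3 = (-0.9777, +0.2101)
n_4 = (-0.1507, -0.9886)
  (0,1): δ = 143.39°  ·
  (0,2): δ = 61.34°  ✓
  (0,3): δ = 47.87°  ✓
  (0,4): δ = 141.33°  ·
  (1,2): δ = 97.94°  ·
  (1,3): δ = 11.27°  ✓
  (1,4): δ = 104.73°  ·
  (2,3): δ = 70.79°  ✓
  (2,4): δ = 22.67°  ✓
  (3,4): δ = 86.54°  ·
antipodal pairs: 5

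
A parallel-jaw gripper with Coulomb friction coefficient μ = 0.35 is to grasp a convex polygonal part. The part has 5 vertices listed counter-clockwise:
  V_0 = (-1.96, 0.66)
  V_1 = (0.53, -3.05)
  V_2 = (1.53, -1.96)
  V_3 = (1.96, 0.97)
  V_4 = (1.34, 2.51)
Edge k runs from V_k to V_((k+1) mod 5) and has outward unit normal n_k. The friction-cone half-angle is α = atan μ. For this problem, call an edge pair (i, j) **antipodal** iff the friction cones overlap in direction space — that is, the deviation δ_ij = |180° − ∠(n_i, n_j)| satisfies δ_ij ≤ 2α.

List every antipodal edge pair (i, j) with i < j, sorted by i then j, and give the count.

count = 2; pairs: (0,3), (1,4)

α = atan 0.35 = 19.29°;  2α = 38.58°
n_0 = (-0.8303, -0.5573)
n_1 = (+0.7369, -0.6760)
n_2 = (+0.9894, -0.1452)
n_3 = (+0.9276, +0.3735)
n_4 = (-0.4890, +0.8723)
  (0,1): δ = 76.40°  ·
  (0,2): δ = 42.22°  ·
  (0,3): δ = 11.94°  ✓
  (0,4): δ = 85.41°  ·
  (1,2): δ = 145.81°  ·
  (1,3): δ = 115.54°  ·
  (1,4): δ = 18.19°  ✓
  (2,3): δ = 149.72°  ·
  (2,4): δ = 52.38°  ·
  (3,4): δ = 82.65°  ·
antipodal pairs: 2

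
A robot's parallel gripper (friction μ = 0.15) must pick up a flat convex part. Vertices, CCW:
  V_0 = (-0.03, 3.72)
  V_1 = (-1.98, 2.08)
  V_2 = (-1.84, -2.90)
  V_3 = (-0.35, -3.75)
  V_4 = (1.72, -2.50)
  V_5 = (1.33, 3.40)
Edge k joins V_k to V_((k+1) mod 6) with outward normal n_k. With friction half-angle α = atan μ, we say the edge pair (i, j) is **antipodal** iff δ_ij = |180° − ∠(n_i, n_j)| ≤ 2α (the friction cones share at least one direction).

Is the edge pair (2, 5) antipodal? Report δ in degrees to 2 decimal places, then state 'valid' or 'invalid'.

α = atan 0.15 = 8.53°;  2α = 17.06°
edge 2: e_2 = (+1.49, -0.85);  n_2 = (-0.4955, -0.8686)
edge 5: e_5 = (-1.36, +0.32);  n_5 = (+0.2290, +0.9734)
∠(n_2, n_5) = 163.54°
δ = |180° − 163.54°| = 16.46°
16.46° ≤ 2α = 17.06°  →  valid

δ = 16.46°, valid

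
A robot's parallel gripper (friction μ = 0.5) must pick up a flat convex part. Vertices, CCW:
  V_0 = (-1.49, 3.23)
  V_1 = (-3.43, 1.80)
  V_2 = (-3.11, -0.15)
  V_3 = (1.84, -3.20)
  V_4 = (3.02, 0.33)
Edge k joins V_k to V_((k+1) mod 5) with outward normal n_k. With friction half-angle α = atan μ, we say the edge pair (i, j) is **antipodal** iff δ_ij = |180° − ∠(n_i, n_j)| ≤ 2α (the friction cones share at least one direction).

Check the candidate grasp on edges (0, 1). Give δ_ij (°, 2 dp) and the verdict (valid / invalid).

δ = 117.08°, invalid

α = atan 0.5 = 26.57°;  2α = 53.13°
edge 0: e_0 = (-1.94, -1.43);  n_0 = (-0.5933, +0.8050)
edge 1: e_1 = (+0.32, -1.95);  n_1 = (-0.9868, -0.1619)
∠(n_0, n_1) = 62.92°
δ = |180° − 62.92°| = 117.08°
117.08° > 2α = 53.13°  →  invalid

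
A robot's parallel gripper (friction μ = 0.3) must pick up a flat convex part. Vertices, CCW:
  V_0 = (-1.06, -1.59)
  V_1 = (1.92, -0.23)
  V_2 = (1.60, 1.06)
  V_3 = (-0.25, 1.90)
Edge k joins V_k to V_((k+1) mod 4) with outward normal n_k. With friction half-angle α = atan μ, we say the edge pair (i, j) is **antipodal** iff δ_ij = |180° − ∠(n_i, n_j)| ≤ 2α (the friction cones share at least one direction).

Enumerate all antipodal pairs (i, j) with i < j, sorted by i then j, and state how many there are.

α = atan 0.3 = 16.70°;  2α = 33.40°
n_0 = (+0.4152, -0.9097)
n_1 = (+0.9706, +0.2408)
n_2 = (+0.4134, +0.9105)
n_3 = (-0.9741, +0.2261)
  (0,1): δ = 100.60°  ·
  (0,2): δ = 48.95°  ·
  (0,3): δ = 52.40°  ·
  (1,2): δ = 128.35°  ·
  (1,3): δ = 27.00°  ✓
  (2,3): δ = 78.65°  ·
antipodal pairs: 1

count = 1; pairs: (1,3)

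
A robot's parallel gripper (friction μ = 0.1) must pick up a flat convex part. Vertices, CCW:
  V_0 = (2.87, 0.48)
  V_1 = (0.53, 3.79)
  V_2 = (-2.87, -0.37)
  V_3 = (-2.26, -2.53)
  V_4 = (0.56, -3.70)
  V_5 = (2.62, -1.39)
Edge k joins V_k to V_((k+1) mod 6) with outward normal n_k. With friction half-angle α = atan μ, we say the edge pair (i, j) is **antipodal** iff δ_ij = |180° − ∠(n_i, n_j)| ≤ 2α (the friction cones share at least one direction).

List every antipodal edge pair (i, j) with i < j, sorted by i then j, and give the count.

α = atan 0.1 = 5.71°;  2α = 11.42°
n_0 = (+0.8166, +0.5773)
n_1 = (-0.7743, +0.6328)
n_2 = (-0.9624, -0.2718)
n_3 = (-0.3832, -0.9237)
n_4 = (+0.7463, -0.6656)
n_5 = (+0.9912, -0.1325)
  (0,1): δ = 74.52°  ·
  (0,2): δ = 19.49°  ·
  (0,3): δ = 32.21°  ·
  (0,4): δ = 103.02°  ·
  (0,5): δ = 137.13°  ·
  (1,2): δ = 124.97°  ·
  (1,3): δ = 73.27°  ·
  (1,4): δ = 2.47°  ✓
  (1,5): δ = 31.64°  ·
  (2,3): δ = 128.30°  ·
  (2,4): δ = 57.50°  ·
  (2,5): δ = 23.38°  ·
  (3,4): δ = 109.19°  ·
  (3,5): δ = 75.08°  ·
  (4,5): δ = 145.89°  ·
antipodal pairs: 1

count = 1; pairs: (1,4)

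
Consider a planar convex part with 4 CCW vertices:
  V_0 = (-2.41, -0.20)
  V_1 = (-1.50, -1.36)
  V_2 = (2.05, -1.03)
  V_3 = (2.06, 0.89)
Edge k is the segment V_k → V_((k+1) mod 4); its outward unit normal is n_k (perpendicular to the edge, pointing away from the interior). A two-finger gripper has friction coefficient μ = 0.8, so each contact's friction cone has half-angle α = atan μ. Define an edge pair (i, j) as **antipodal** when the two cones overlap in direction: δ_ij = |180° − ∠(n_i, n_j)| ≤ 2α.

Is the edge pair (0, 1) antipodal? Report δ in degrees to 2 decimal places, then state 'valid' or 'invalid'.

α = atan 0.8 = 38.66°;  2α = 77.32°
edge 0: e_0 = (+0.91, -1.16);  n_0 = (-0.7868, -0.6172)
edge 1: e_1 = (+3.55, +0.33);  n_1 = (+0.0926, -0.9957)
∠(n_0, n_1) = 57.20°
δ = |180° − 57.20°| = 122.80°
122.80° > 2α = 77.32°  →  invalid

δ = 122.80°, invalid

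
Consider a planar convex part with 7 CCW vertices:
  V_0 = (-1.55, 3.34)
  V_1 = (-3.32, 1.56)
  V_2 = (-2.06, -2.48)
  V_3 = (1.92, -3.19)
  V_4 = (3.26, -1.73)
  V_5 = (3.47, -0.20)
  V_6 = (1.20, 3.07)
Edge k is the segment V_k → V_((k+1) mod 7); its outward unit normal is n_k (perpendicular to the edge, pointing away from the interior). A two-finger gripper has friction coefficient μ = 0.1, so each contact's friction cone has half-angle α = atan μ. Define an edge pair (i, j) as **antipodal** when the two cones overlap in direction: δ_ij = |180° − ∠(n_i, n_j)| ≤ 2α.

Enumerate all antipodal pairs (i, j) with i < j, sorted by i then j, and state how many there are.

count = 2; pairs: (0,3), (2,6)

α = atan 0.1 = 5.71°;  2α = 11.42°
n_0 = (-0.7091, +0.7051)
n_1 = (-0.9546, -0.2977)
n_2 = (-0.1756, -0.9845)
n_3 = (+0.7367, -0.6762)
n_4 = (+0.9907, -0.1360)
n_5 = (+0.8215, +0.5703)
n_6 = (+0.0977, +0.9952)
  (0,1): δ = 117.84°  ·
  (0,2): δ = 55.28°  ·
  (0,3): δ = 2.29°  ✓
  (0,4): δ = 37.02°  ·
  (0,5): δ = 79.61°  ·
  (0,6): δ = 129.23°  ·
  (1,2): δ = 117.44°  ·
  (1,3): δ = 59.87°  ·
  (1,4): δ = 25.14°  ·
  (1,5): δ = 17.45°  ·
  (1,6): δ = 67.07°  ·
  (2,3): δ = 122.43°  ·
  (2,4): δ = 87.70°  ·
  (2,5): δ = 45.12°  ·
  (2,6): δ = 4.51°  ✓
  (3,4): δ = 145.27°  ·
  (3,5): δ = 102.69°  ·
  (3,6): δ = 53.06°  ·
  (4,5): δ = 137.42°  ·
  (4,6): δ = 87.79°  ·
  (5,6): δ = 130.38°  ·
antipodal pairs: 2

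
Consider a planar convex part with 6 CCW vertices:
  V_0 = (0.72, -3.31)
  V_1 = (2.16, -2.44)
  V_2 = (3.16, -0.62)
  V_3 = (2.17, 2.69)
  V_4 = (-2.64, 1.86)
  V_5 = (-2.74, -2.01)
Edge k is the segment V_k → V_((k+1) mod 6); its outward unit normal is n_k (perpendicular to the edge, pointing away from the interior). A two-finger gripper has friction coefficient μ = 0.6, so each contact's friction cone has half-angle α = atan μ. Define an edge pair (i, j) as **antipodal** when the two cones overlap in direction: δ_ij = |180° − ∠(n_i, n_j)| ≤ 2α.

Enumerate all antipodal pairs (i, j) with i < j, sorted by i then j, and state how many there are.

count = 7; pairs: (0,3), (0,4), (1,3), (1,4), (2,4), (2,5), (3,5)

α = atan 0.6 = 30.96°;  2α = 61.93°
n_0 = (+0.5171, -0.8559)
n_1 = (+0.8764, -0.4815)
n_2 = (+0.9581, +0.2866)
n_3 = (-0.1700, +0.9854)
n_4 = (-0.9997, +0.0258)
n_5 = (-0.3517, -0.9361)
  (0,1): δ = 149.93°  ·
  (0,2): δ = 104.49°  ·
  (0,3): δ = 21.35°  ✓
  (0,4): δ = 57.38°  ✓
  (0,5): δ = 128.27°  ·
  (1,2): δ = 134.56°  ·
  (1,3): δ = 51.42°  ✓
  (1,4): δ = 27.31°  ✓
  (1,5): δ = 98.19°  ·
  (2,3): δ = 96.86°  ·
  (2,4): δ = 18.13°  ✓
  (2,5): δ = 52.76°  ✓
  (3,4): δ = 101.27°  ·
  (3,5): δ = 30.38°  ✓
  (4,5): δ = 109.11°  ·
antipodal pairs: 7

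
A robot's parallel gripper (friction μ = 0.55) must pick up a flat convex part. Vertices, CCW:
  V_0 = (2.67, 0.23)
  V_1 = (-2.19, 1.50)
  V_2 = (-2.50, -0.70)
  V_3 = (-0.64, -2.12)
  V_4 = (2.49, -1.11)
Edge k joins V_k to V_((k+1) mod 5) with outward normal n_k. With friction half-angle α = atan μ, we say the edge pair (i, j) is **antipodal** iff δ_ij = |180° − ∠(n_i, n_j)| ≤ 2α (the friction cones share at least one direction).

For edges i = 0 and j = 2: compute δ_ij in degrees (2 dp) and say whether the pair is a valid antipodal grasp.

α = atan 0.55 = 28.81°;  2α = 57.62°
edge 0: e_0 = (-4.86, +1.27);  n_0 = (+0.2528, +0.9675)
edge 2: e_2 = (+1.86, -1.42);  n_2 = (-0.6068, -0.7948)
∠(n_0, n_2) = 157.29°
δ = |180° − 157.29°| = 22.71°
22.71° ≤ 2α = 57.62°  →  valid

δ = 22.71°, valid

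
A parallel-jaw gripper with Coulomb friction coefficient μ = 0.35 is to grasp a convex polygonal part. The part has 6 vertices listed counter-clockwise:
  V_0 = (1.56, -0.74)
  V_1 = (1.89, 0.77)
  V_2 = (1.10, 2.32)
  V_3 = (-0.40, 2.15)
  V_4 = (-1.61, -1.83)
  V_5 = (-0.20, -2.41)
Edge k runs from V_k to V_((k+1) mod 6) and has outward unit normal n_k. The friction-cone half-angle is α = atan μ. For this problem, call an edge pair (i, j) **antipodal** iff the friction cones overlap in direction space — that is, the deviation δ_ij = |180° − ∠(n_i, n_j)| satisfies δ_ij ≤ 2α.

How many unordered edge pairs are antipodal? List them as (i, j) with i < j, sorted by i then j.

α = atan 0.35 = 19.29°;  2α = 38.58°
n_0 = (+0.9769, -0.2135)
n_1 = (+0.8910, +0.4541)
n_2 = (-0.1126, +0.9936)
n_3 = (-0.9568, +0.2909)
n_4 = (-0.3804, -0.9248)
n_5 = (+0.6883, -0.7254)
  (0,1): δ = 140.67°  ·
  (0,2): δ = 71.21°  ·
  (0,3): δ = 4.58°  ✓
  (0,4): δ = 79.97°  ·
  (0,5): δ = 145.82°  ·
  (1,2): δ = 110.54°  ·
  (1,3): δ = 43.92°  ·
  (1,4): δ = 40.63°  ·
  (1,5): δ = 106.49°  ·
  (2,3): δ = 113.38°  ·
  (2,4): δ = 28.83°  ✓
  (2,5): δ = 37.03°  ✓
  (3,4): δ = 95.45°  ·
  (3,5): δ = 29.59°  ✓
  (4,5): δ = 114.14°  ·
antipodal pairs: 4

count = 4; pairs: (0,3), (2,4), (2,5), (3,5)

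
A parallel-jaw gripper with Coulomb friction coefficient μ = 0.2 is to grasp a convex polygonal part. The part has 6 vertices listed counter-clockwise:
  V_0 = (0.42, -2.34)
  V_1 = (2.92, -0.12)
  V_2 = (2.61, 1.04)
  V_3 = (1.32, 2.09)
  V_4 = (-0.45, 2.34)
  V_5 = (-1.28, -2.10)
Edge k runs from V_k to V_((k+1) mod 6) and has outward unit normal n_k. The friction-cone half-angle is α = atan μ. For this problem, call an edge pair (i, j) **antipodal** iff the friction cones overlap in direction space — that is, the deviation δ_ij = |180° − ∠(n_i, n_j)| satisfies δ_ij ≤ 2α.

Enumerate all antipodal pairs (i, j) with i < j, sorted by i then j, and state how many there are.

α = atan 0.2 = 11.31°;  2α = 22.62°
n_0 = (+0.6640, -0.7477)
n_1 = (+0.9661, +0.2582)
n_2 = (+0.6313, +0.7756)
n_3 = (+0.1399, +0.9902)
n_4 = (-0.9830, +0.1838)
n_5 = (-0.1398, -0.9902)
  (0,1): δ = 116.64°  ·
  (0,2): δ = 80.75°  ·
  (0,3): δ = 49.64°  ·
  (0,4): δ = 37.81°  ·
  (0,5): δ = 130.36°  ·
  (1,2): δ = 144.11°  ·
  (1,3): δ = 113.00°  ·
  (1,4): δ = 25.55°  ·
  (1,5): δ = 67.00°  ·
  (2,3): δ = 148.90°  ·
  (2,4): δ = 61.44°  ·
  (2,5): δ = 31.11°  ·
  (3,4): δ = 92.55°  ·
  (3,5): δ = 0.00°  ✓
  (4,5): δ = 87.45°  ·
antipodal pairs: 1

count = 1; pairs: (3,5)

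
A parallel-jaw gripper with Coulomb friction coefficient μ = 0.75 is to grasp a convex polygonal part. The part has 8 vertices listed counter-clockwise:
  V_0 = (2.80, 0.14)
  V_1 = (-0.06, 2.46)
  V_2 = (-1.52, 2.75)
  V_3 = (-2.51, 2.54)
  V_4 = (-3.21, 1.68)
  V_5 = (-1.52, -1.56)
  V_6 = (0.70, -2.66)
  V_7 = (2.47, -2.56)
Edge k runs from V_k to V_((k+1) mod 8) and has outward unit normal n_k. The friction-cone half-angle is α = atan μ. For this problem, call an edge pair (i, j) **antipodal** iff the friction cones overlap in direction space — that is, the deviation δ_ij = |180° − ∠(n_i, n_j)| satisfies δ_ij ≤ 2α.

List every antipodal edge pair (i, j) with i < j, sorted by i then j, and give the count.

α = atan 0.75 = 36.87°;  2α = 73.74°
n_0 = (+0.6300, +0.7766)
n_1 = (+0.1948, +0.9808)
n_2 = (-0.2075, +0.9782)
n_3 = (-0.7756, +0.6313)
n_4 = (-0.8866, -0.4625)
n_5 = (-0.4440, -0.8960)
n_6 = (+0.0564, -0.9984)
n_7 = (+0.9926, -0.1213)
  (0,1): δ = 152.19°  ·
  (0,2): δ = 128.98°  ·
  (0,3): δ = 90.10°  ·
  (0,4): δ = 23.40°  ✓
  (0,5): δ = 12.69°  ✓
  (0,6): δ = 42.28°  ✓
  (0,7): δ = 122.08°  ·
  (1,2): δ = 156.79°  ·
  (1,3): δ = 117.91°  ·
  (1,4): δ = 51.22°  ✓
  (1,5): δ = 15.12°  ✓
  (1,6): δ = 14.47°  ✓
  (1,7): δ = 94.27°  ·
  (2,3): δ = 141.12°  ·
  (2,4): δ = 74.43°  ·
  (2,5): δ = 38.33°  ✓
  (2,6): δ = 8.74°  ✓
  (2,7): δ = 71.06°  ✓
  (3,4): δ = 113.31°  ·
  (3,5): δ = 77.21°  ·
  (3,6): δ = 47.62°  ✓
  (3,7): δ = 32.18°  ✓
  (4,5): δ = 143.90°  ·
  (4,6): δ = 114.31°  ·
  (4,7): δ = 34.52°  ✓
  (5,6): δ = 150.41°  ·
  (5,7): δ = 70.61°  ✓
  (6,7): δ = 100.20°  ·
antipodal pairs: 13

count = 13; pairs: (0,4), (0,5), (0,6), (1,4), (1,5), (1,6), (2,5), (2,6), (2,7), (3,6), (3,7), (4,7), (5,7)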